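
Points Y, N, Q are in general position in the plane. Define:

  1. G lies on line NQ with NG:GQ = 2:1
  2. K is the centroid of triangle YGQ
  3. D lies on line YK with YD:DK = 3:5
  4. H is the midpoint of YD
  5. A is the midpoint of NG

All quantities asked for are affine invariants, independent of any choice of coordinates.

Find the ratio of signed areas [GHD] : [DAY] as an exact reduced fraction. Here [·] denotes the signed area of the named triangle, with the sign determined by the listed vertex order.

Set Y = (0, 0), N = (1, 0), Q = (0, 1); any affine frame gives the same invariant.
1. G lies on line NQ with NG:GQ = 2:1 ⇒ G = (1/3, 2/3)
2. K is the centroid of triangle YGQ ⇒ K = (1/9, 5/9)
3. D lies on line YK with YD:DK = 3:5 ⇒ D = (1/24, 5/24)
4. H is the midpoint of YD ⇒ H = (1/48, 5/48)
5. A is the midpoint of NG ⇒ A = (2/3, 1/3)
2·[GHD] = -1/48, 2·[DAY] = -1/8
[GHD]:[DAY] = -1/48:-1/8 = 1/6

[GHD]:[DAY] = 1/6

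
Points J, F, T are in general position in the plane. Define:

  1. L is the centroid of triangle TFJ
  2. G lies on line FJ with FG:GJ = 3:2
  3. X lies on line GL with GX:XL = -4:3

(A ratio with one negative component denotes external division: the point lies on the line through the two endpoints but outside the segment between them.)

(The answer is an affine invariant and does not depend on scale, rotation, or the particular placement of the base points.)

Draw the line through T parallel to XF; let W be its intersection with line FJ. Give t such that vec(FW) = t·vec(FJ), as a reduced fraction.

Work in coordinates with J = (0, 0), F = (1, 0), T = (0, 1).
1. L is the centroid of triangle TFJ ⇒ L = (1/3, 1/3)
2. G lies on line FJ with FG:GJ = 3:2 ⇒ G = (2/5, 0)
3. X lies on line GL with GX:XL = -4:3 ⇒ X = (2/15, 4/3)
through T parallel to XF: direction (13/15, -4/3); meets FJ at W = (13/20, 0)
W = F + t·(J−F) with t = 7/20

t = 7/20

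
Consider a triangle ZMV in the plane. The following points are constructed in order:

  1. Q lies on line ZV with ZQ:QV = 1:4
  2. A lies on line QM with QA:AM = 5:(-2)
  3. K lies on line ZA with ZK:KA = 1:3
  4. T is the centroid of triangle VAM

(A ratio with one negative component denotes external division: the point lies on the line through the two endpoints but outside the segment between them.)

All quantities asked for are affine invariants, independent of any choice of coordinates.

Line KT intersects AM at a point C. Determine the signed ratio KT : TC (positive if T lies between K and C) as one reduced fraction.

KT:TC = -25/16

Work in coordinates with Z = (0, 0), M = (1, 0), V = (0, 1).
1. Q lies on line ZV with ZQ:QV = 1:4 ⇒ Q = (0, 1/5)
2. A lies on line QM with QA:AM = 5:(-2) ⇒ A = (5/3, -2/15)
3. K lies on line ZA with ZK:KA = 1:3 ⇒ K = (5/12, -1/30)
4. T is the centroid of triangle VAM ⇒ T = (8/9, 13/45)
line KT meets AM at C = (44/75, 31/375)
T = K + t·(C−K) with t = 25/9, so KT:TC = 25/9:-16/9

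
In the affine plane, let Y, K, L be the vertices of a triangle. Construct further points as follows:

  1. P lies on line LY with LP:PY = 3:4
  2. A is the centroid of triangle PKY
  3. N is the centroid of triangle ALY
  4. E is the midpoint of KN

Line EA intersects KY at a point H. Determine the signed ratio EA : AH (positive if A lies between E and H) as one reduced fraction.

Work in coordinates with Y = (0, 0), K = (1, 0), L = (0, 1).
1. P lies on line LY with LP:PY = 3:4 ⇒ P = (0, 4/7)
2. A is the centroid of triangle PKY ⇒ A = (1/3, 4/21)
3. N is the centroid of triangle ALY ⇒ N = (1/9, 25/63)
4. E is the midpoint of KN ⇒ E = (5/9, 25/126)
line EA meets KY at H = (-5, 0)
A = E + t·(H−E) with t = 1/25, so EA:AH = 1/25:24/25

EA:AH = 1/24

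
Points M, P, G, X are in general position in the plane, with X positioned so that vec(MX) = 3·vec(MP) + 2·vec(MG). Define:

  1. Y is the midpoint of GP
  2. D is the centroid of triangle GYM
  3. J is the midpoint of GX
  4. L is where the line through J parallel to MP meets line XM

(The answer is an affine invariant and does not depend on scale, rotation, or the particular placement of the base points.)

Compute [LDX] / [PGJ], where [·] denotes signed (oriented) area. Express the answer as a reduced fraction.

[LDX]:[PGJ] = 7/48

Set M = (0, 0), P = (1, 0), G = (0, 1), X = (3, 2); any affine frame gives the same invariant.
1. Y is the midpoint of GP ⇒ Y = (1/2, 1/2)
2. D is the centroid of triangle GYM ⇒ D = (1/6, 1/2)
3. J is the midpoint of GX ⇒ J = (3/2, 3/2)
4. L is where the line through J parallel to MP meets line XM ⇒ L = (9/4, 3/2)
2·[LDX] = -7/24, 2·[PGJ] = -2
[LDX]:[PGJ] = -7/24:-2 = 7/48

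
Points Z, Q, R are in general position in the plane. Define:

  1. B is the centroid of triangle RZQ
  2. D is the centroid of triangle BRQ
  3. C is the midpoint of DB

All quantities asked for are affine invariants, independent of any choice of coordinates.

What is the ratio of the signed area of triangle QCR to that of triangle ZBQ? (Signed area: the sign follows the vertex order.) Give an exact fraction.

Work in coordinates with Z = (0, 0), Q = (1, 0), R = (0, 1).
1. B is the centroid of triangle RZQ ⇒ B = (1/3, 1/3)
2. D is the centroid of triangle BRQ ⇒ D = (4/9, 4/9)
3. C is the midpoint of DB ⇒ C = (7/18, 7/18)
2·[QCR] = -2/9, 2·[ZBQ] = -1/3
[QCR]:[ZBQ] = -2/9:-1/3 = 2/3

[QCR]:[ZBQ] = 2/3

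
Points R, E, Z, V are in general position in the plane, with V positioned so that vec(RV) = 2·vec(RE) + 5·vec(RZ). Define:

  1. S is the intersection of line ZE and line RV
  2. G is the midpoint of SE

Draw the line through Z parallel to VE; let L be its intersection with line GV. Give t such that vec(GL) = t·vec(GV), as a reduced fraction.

t = -9/5

Set R = (0, 0), E = (1, 0), Z = (0, 1), V = (2, 5); any affine frame gives the same invariant.
1. S is the intersection of line ZE and line RV ⇒ S = (2/7, 5/7)
2. G is the midpoint of SE ⇒ G = (9/14, 5/14)
through Z parallel to VE: direction (-1, -5); meets GV at L = (-9/5, -8)
L = G + t·(V−G) with t = -9/5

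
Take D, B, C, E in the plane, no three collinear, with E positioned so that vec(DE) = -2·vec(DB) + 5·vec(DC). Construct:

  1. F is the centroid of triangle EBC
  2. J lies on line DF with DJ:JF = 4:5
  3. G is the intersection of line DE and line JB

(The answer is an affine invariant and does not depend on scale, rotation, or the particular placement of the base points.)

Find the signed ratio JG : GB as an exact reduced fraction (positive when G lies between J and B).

JG:GB = -28/135

Set D = (0, 0), B = (1, 0), C = (0, 1), E = (-2, 5); any affine frame gives the same invariant.
1. F is the centroid of triangle EBC ⇒ F = (-1/3, 2)
2. J lies on line DF with DJ:JF = 4:5 ⇒ J = (-4/27, 8/9)
3. G is the intersection of line DE and line JB ⇒ G = (-48/107, 120/107)
G = J + t·(B−J) with t = -28/107, so JG:GB = t:(1−t) = -28/107:135/107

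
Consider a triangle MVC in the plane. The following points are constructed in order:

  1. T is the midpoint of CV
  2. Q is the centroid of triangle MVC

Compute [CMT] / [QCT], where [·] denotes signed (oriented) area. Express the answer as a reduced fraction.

[CMT]:[QCT] = -3

Assign M = (0, 0), V = (1, 0), C = (0, 1) — the answer is frame-independent, so this choice is without loss of generality.
1. T is the midpoint of CV ⇒ T = (1/2, 1/2)
2. Q is the centroid of triangle MVC ⇒ Q = (1/3, 1/3)
2·[CMT] = 1/2, 2·[QCT] = -1/6
[CMT]:[QCT] = 1/2:-1/6 = -3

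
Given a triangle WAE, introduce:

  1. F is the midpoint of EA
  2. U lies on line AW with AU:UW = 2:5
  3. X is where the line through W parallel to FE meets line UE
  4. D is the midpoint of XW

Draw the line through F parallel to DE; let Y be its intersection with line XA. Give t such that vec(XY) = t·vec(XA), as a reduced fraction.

t = 3

Work in coordinates with W = (0, 0), A = (1, 0), E = (0, 1).
1. F is the midpoint of EA ⇒ F = (1/2, 1/2)
2. U lies on line AW with AU:UW = 2:5 ⇒ U = (5/7, 0)
3. X is where the line through W parallel to FE meets line UE ⇒ X = (5/2, -5/2)
4. D is the midpoint of XW ⇒ D = (5/4, -5/4)
through F parallel to DE: direction (-5/4, 9/4); meets XA at Y = (-2, 5)
Y = X + t·(A−X) with t = 3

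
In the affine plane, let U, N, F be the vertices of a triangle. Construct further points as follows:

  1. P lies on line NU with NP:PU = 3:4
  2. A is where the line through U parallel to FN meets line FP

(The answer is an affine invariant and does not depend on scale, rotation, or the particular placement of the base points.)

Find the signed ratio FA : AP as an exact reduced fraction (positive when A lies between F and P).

FA:AP = -7/4

Assign U = (0, 0), N = (1, 0), F = (0, 1) — the answer is frame-independent, so this choice is without loss of generality.
1. P lies on line NU with NP:PU = 3:4 ⇒ P = (4/7, 0)
2. A is where the line through U parallel to FN meets line FP ⇒ A = (4/3, -4/3)
A = F + t·(P−F) with t = 7/3, so FA:AP = t:(1−t) = 7/3:-4/3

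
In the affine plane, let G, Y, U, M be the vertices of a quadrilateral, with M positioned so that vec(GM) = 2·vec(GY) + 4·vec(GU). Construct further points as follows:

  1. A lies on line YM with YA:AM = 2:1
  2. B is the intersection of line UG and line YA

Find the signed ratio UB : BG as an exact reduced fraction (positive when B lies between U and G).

Set G = (0, 0), Y = (1, 0), U = (0, 1), M = (2, 4); any affine frame gives the same invariant.
1. A lies on line YM with YA:AM = 2:1 ⇒ A = (5/3, 8/3)
2. B is the intersection of line UG and line YA ⇒ B = (0, -4)
B = U + t·(G−U) with t = 5, so UB:BG = t:(1−t) = 5:-4

UB:BG = -5/4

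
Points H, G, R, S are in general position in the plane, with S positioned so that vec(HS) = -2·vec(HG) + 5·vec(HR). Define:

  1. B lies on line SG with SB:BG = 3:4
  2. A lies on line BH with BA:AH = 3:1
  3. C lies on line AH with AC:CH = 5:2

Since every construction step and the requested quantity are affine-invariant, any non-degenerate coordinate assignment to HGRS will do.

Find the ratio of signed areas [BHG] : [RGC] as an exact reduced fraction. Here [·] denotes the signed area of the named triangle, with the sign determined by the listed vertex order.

[BHG]:[RGC] = -280/83

Choose coordinates H = (0, 0), G = (1, 0), R = (0, 1), S = (-2, 5).
1. B lies on line SG with SB:BG = 3:4 ⇒ B = (-5/7, 20/7)
2. A lies on line BH with BA:AH = 3:1 ⇒ A = (-5/28, 5/7)
3. C lies on line AH with AC:CH = 5:2 ⇒ C = (-5/98, 10/49)
2·[BHG] = 20/7, 2·[RGC] = -83/98
[BHG]:[RGC] = 20/7:-83/98 = -280/83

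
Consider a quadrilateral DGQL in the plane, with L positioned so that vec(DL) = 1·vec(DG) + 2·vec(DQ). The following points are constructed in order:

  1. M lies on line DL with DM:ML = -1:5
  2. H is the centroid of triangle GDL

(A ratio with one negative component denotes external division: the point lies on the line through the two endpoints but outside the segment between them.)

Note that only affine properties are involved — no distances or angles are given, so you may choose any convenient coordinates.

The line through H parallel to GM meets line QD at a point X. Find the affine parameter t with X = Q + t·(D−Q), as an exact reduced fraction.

t = 3/5

Assign D = (0, 0), G = (1, 0), Q = (0, 1), L = (1, 2) — the answer is frame-independent, so this choice is without loss of generality.
1. M lies on line DL with DM:ML = -1:5 ⇒ M = (-1/4, -1/2)
2. H is the centroid of triangle GDL ⇒ H = (2/3, 2/3)
through H parallel to GM: direction (-5/4, -1/2); meets QD at X = (0, 2/5)
X = Q + t·(D−Q) with t = 3/5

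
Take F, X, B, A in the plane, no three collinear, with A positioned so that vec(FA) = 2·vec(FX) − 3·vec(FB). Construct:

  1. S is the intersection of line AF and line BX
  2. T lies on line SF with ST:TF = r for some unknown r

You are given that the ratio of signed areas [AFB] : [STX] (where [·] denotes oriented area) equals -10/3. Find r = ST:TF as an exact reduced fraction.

Work in coordinates with F = (0, 0), X = (1, 0), B = (0, 1), A = (2, -3).
1. S is the intersection of line AF and line BX ⇒ S = (-2, 3)
2. With ST:TF = r, write λ = r/(r+1) so T = S + λ·(F−S); T is affine-linear in λ
Every point depending on T is an affine combination of T and λ-independent points, so each such coordinate is linear in λ; the λ² term in each signed area is a multiple of (F−S)×(F−S) = 0, so 2·[AFB] and 2·[STX] are each linear in λ. Evaluating at λ=0 and λ=1:
  2·[AFB] = -2,   2·[STX] = 3·λ
So [AFB]:[STX] = (-2) / (3·λ). Setting this equal to -10/3:
  -2 = -10/3·(3·λ)  ⇒  λ = 1/5
Then r = λ/(1−λ) = (1/5)/(4/5) = 1/4. Check: with r = 1/4, T = (-8/5, 12/5) and [AFB]:[STX] = -10/3 as required.

r = 1/4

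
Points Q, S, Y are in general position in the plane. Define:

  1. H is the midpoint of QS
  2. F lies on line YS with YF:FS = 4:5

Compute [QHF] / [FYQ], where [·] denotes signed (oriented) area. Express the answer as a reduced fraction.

[QHF]:[FYQ] = 5/8

Assign Q = (0, 0), S = (1, 0), Y = (0, 1) — the answer is frame-independent, so this choice is without loss of generality.
1. H is the midpoint of QS ⇒ H = (1/2, 0)
2. F lies on line YS with YF:FS = 4:5 ⇒ F = (4/9, 5/9)
2·[QHF] = 5/18, 2·[FYQ] = 4/9
[QHF]:[FYQ] = 5/18:4/9 = 5/8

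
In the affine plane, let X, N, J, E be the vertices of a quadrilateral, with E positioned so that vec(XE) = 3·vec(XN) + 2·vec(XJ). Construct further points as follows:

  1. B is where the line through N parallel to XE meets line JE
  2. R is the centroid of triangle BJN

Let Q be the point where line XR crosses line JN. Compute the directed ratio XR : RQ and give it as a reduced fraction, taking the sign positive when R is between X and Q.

Assign X = (0, 0), N = (1, 0), J = (0, 1), E = (3, 2) — the answer is frame-independent, so this choice is without loss of generality.
1. B is where the line through N parallel to XE meets line JE ⇒ B = (5, 8/3)
2. R is the centroid of triangle BJN ⇒ R = (2, 11/9)
line XR meets JN at Q = (18/29, 11/29)
R = X + t·(Q−X) with t = 29/9, so XR:RQ = 29/9:-20/9

XR:RQ = -29/20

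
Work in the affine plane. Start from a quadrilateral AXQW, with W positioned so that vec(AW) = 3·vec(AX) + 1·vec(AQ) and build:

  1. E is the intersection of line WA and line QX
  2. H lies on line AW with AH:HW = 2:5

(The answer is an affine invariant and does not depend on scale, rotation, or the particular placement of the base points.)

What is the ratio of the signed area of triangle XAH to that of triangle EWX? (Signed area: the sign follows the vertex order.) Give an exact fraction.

Set A = (0, 0), X = (1, 0), Q = (0, 1), W = (3, 1); any affine frame gives the same invariant.
1. E is the intersection of line WA and line QX ⇒ E = (3/4, 1/4)
2. H lies on line AW with AH:HW = 2:5 ⇒ H = (6/7, 2/7)
2·[XAH] = -2/7, 2·[EWX] = -3/4
[XAH]:[EWX] = -2/7:-3/4 = 8/21

[XAH]:[EWX] = 8/21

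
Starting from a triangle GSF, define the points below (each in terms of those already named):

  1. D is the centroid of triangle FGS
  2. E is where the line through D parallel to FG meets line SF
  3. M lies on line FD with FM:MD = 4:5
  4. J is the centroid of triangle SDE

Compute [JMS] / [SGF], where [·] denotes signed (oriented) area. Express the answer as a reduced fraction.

Assign G = (0, 0), S = (1, 0), F = (0, 1) — the answer is frame-independent, so this choice is without loss of generality.
1. D is the centroid of triangle FGS ⇒ D = (1/3, 1/3)
2. E is where the line through D parallel to FG meets line SF ⇒ E = (1/3, 2/3)
3. M lies on line FD with FM:MD = 4:5 ⇒ M = (4/27, 19/27)
4. J is the centroid of triangle SDE ⇒ J = (5/9, 1/3)
2·[JMS] = -7/243, 2·[SGF] = -1
[JMS]:[SGF] = -7/243:-1 = 7/243

[JMS]:[SGF] = 7/243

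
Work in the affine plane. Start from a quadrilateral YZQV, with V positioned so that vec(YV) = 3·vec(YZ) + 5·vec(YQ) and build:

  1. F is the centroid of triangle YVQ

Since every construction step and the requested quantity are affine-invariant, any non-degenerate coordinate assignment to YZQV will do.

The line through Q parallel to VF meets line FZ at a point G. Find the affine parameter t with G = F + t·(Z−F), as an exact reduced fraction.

t = -1/4

Work in coordinates with Y = (0, 0), Z = (1, 0), Q = (0, 1), V = (3, 5).
1. F is the centroid of triangle YVQ ⇒ F = (1, 2)
through Q parallel to VF: direction (-2, -3); meets FZ at G = (1, 5/2)
G = F + t·(Z−F) with t = -1/4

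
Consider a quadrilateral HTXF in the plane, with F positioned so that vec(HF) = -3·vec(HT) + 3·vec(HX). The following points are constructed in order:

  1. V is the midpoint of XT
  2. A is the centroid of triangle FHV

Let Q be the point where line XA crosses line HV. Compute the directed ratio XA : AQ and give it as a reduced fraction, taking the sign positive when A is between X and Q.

Work in coordinates with H = (0, 0), T = (1, 0), X = (0, 1), F = (-3, 3).
1. V is the midpoint of XT ⇒ V = (1/2, 1/2)
2. A is the centroid of triangle FHV ⇒ A = (-5/6, 7/6)
line XA meets HV at Q = (5/6, 5/6)
A = X + t·(Q−X) with t = -1, so XA:AQ = -1:2

XA:AQ = -1/2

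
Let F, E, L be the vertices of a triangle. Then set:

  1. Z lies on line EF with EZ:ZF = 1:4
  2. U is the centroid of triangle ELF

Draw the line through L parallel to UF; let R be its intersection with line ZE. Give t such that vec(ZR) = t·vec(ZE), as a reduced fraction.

t = -9

Set F = (0, 0), E = (1, 0), L = (0, 1); any affine frame gives the same invariant.
1. Z lies on line EF with EZ:ZF = 1:4 ⇒ Z = (4/5, 0)
2. U is the centroid of triangle ELF ⇒ U = (1/3, 1/3)
through L parallel to UF: direction (-1/3, -1/3); meets ZE at R = (-1, 0)
R = Z + t·(E−Z) with t = -9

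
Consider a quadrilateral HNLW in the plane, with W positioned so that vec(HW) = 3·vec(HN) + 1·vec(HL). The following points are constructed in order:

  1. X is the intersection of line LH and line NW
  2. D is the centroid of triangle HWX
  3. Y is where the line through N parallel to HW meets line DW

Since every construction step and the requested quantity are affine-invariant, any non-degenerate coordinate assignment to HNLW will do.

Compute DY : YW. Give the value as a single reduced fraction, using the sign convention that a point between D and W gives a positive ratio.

Work in coordinates with H = (0, 0), N = (1, 0), L = (0, 1), W = (3, 1).
1. X is the intersection of line LH and line NW ⇒ X = (0, -1/2)
2. D is the centroid of triangle HWX ⇒ D = (1, 1/6)
3. Y is where the line through N parallel to HW meets line DW ⇒ Y = (-1, -2/3)
Y = D + t·(W−D) with t = -1, so DY:YW = t:(1−t) = -1:2

DY:YW = -1/2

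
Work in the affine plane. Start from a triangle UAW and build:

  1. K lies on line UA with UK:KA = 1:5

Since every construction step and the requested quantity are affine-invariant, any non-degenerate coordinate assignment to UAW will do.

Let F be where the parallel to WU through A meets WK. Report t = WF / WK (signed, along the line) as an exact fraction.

Work in coordinates with U = (0, 0), A = (1, 0), W = (0, 1).
1. K lies on line UA with UK:KA = 1:5 ⇒ K = (1/6, 0)
through A parallel to WU: direction (0, -1); meets WK at F = (1, -5)
F = W + t·(K−W) with t = 6

t = 6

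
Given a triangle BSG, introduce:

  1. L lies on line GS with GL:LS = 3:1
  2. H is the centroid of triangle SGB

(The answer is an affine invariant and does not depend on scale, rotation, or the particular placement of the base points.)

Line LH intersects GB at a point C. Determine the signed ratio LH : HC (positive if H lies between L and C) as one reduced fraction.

LH:HC = 5/4

Set B = (0, 0), S = (1, 0), G = (0, 1); any affine frame gives the same invariant.
1. L lies on line GS with GL:LS = 3:1 ⇒ L = (3/4, 1/4)
2. H is the centroid of triangle SGB ⇒ H = (1/3, 1/3)
line LH meets GB at C = (0, 2/5)
H = L + t·(C−L) with t = 5/9, so LH:HC = 5/9:4/9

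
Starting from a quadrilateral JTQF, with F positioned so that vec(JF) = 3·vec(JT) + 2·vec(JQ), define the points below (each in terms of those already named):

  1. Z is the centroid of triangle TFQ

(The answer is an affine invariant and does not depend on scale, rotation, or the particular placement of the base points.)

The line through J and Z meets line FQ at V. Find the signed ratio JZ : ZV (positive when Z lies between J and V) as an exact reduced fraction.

JZ:ZV = 5/4

Work in coordinates with J = (0, 0), T = (1, 0), Q = (0, 1), F = (3, 2).
1. Z is the centroid of triangle TFQ ⇒ Z = (4/3, 1)
line JZ meets FQ at V = (12/5, 9/5)
Z = J + t·(V−J) with t = 5/9, so JZ:ZV = 5/9:4/9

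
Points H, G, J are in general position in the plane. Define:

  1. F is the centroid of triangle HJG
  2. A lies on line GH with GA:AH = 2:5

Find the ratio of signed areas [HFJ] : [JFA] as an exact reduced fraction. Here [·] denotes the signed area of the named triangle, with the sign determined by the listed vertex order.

Choose coordinates H = (0, 0), G = (1, 0), J = (0, 1).
1. F is the centroid of triangle HJG ⇒ F = (1/3, 1/3)
2. A lies on line GH with GA:AH = 2:5 ⇒ A = (5/7, 0)
2·[HFJ] = 1/3, 2·[JFA] = 1/7
[HFJ]:[JFA] = 1/3:1/7 = 7/3

[HFJ]:[JFA] = 7/3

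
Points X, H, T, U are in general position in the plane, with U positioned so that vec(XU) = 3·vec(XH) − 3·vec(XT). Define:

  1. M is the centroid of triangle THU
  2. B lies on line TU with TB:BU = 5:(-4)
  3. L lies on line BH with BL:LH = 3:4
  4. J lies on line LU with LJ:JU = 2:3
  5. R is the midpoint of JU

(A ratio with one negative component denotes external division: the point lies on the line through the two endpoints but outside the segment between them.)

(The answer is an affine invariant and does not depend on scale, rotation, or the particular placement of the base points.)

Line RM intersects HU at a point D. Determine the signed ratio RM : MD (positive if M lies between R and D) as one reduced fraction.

RM:MD = -107/35

Set X = (0, 0), H = (1, 0), T = (0, 1), U = (3, -3); any affine frame gives the same invariant.
1. M is the centroid of triangle THU ⇒ M = (4/3, -2/3)
2. B lies on line TU with TB:BU = 5:(-4) ⇒ B = (15, -19)
3. L lies on line BH with BL:LH = 3:4 ⇒ L = (9, -76/7)
4. J lies on line LU with LJ:JU = 2:3 ⇒ J = (33/5, -54/7)
5. R is the midpoint of JU ⇒ R = (24/5, -75/14)
line RM meets HU at D = (264/107, -471/214)
M = R + t·(D−R) with t = 107/72, so RM:MD = 107/72:-35/72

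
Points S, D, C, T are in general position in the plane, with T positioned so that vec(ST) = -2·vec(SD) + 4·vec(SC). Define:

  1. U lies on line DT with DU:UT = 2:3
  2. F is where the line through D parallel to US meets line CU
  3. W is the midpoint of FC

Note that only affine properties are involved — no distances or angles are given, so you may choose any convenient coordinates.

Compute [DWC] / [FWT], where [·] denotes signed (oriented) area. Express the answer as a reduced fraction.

Assign S = (0, 0), D = (1, 0), C = (0, 1), T = (-2, 4) — the answer is frame-independent, so this choice is without loss of generality.
1. U lies on line DT with DU:UT = 2:3 ⇒ U = (-1/5, 8/5)
2. F is where the line through D parallel to US meets line CU ⇒ F = (7/5, -16/5)
3. W is the midpoint of FC ⇒ W = (7/10, -11/10)
2·[DWC] = -7/5, 2·[FWT] = 21/10
[DWC]:[FWT] = -7/5:21/10 = -2/3

[DWC]:[FWT] = -2/3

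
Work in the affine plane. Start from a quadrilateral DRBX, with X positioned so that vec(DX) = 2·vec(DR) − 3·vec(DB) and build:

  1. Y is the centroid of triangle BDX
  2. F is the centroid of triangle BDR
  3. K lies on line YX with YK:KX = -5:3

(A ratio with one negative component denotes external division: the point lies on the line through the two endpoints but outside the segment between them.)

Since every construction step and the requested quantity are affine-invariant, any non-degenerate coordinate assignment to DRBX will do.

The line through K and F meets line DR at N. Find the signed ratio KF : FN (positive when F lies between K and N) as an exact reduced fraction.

Assign D = (0, 0), R = (1, 0), B = (0, 1), X = (2, -3) — the answer is frame-independent, so this choice is without loss of generality.
1. Y is the centroid of triangle BDX ⇒ Y = (2/3, -2/3)
2. F is the centroid of triangle BDR ⇒ F = (1/3, 1/3)
3. K lies on line YX with YK:KX = -5:3 ⇒ K = (4, -13/2)
line KF meets DR at N = (21/41, 0)
F = K + t·(N−K) with t = 41/39, so KF:FN = 41/39:-2/39

KF:FN = -41/2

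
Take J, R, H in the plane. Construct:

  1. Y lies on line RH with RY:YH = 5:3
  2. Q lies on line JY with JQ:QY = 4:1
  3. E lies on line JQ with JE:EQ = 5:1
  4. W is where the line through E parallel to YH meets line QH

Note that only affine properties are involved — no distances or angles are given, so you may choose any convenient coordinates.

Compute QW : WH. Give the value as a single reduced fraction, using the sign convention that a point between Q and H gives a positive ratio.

Choose coordinates J = (0, 0), R = (1, 0), H = (0, 1).
1. Y lies on line RH with RY:YH = 5:3 ⇒ Y = (3/8, 5/8)
2. Q lies on line JY with JQ:QY = 4:1 ⇒ Q = (3/10, 1/2)
3. E lies on line JQ with JE:EQ = 5:1 ⇒ E = (1/4, 5/12)
4. W is where the line through E parallel to YH meets line QH ⇒ W = (1/2, 1/6)
W = Q + t·(H−Q) with t = -2/3, so QW:WH = t:(1−t) = -2/3:5/3

QW:WH = -2/5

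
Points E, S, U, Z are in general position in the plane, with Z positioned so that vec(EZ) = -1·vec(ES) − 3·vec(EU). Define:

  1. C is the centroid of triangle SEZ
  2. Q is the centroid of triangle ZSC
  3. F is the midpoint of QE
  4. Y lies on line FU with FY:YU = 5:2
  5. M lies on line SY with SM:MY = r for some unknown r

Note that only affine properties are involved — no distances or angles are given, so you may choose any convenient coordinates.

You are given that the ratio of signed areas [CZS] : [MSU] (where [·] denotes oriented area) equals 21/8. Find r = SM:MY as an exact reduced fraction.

Set E = (0, 0), S = (1, 0), U = (0, 1), Z = (-1, -3); any affine frame gives the same invariant.
1. C is the centroid of triangle SEZ ⇒ C = (0, -1)
2. Q is the centroid of triangle ZSC ⇒ Q = (0, -4/3)
3. F is the midpoint of QE ⇒ F = (0, -2/3)
4. Y lies on line FU with FY:YU = 5:2 ⇒ Y = (0, 11/21)
5. With SM:MY = r, write λ = r/(r+1) so M = S + λ·(Y−S); M is affine-linear in λ
Every point depending on M is an affine combination of M and λ-independent points, so each such coordinate is linear in λ; the λ² term in each signed area is a multiple of (Y−S)×(Y−S) = 0, so 2·[CZS] and 2·[MSU] are each linear in λ. Evaluating at λ=0 and λ=1:
  2·[CZS] = 1,   2·[MSU] = 10/21·λ
So [CZS]:[MSU] = (1) / (10/21·λ). Setting this equal to 21/8:
  1 = 21/8·(10/21·λ)  ⇒  λ = 4/5
Then r = λ/(1−λ) = (4/5)/(1/5) = 4. Check: with r = 4, M = (1/5, 44/105) and [CZS]:[MSU] = 21/8 as required.

r = 4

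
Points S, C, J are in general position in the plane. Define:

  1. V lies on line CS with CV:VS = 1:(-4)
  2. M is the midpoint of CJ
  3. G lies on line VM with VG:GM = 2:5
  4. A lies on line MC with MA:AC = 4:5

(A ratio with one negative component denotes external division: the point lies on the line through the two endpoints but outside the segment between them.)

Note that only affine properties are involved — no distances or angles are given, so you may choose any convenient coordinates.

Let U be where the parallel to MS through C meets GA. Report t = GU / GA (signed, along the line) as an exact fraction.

t = -3/32

Choose coordinates S = (0, 0), C = (1, 0), J = (0, 1).
1. V lies on line CS with CV:VS = 1:(-4) ⇒ V = (4/3, 0)
2. M is the midpoint of CJ ⇒ M = (1/2, 1/2)
3. G lies on line VM with VG:GM = 2:5 ⇒ G = (23/21, 1/7)
4. A lies on line MC with MA:AC = 4:5 ⇒ A = (13/18, 5/18)
through C parallel to MS: direction (-1/2, -1/2); meets GA at U = (217/192, 25/192)
U = G + t·(A−G) with t = -3/32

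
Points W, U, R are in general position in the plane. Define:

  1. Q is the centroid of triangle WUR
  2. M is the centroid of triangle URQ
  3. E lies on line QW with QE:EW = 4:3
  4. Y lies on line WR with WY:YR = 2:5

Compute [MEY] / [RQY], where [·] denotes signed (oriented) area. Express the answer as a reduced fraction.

[MEY]:[RQY] = 38/105

Choose coordinates W = (0, 0), U = (1, 0), R = (0, 1).
1. Q is the centroid of triangle WUR ⇒ Q = (1/3, 1/3)
2. M is the centroid of triangle URQ ⇒ M = (4/9, 4/9)
3. E lies on line QW with QE:EW = 4:3 ⇒ E = (1/7, 1/7)
4. Y lies on line WR with WY:YR = 2:5 ⇒ Y = (0, 2/7)
2·[MEY] = -38/441, 2·[RQY] = -5/21
[MEY]:[RQY] = -38/441:-5/21 = 38/105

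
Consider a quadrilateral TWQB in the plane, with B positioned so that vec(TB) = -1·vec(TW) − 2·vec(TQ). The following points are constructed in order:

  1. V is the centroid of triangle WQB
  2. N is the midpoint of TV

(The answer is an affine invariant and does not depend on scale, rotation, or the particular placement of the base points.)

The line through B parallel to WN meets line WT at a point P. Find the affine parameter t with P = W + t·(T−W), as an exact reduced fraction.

Set T = (0, 0), W = (1, 0), Q = (0, 1), B = (-1, -2); any affine frame gives the same invariant.
1. V is the centroid of triangle WQB ⇒ V = (0, -1/3)
2. N is the midpoint of TV ⇒ N = (0, -1/6)
through B parallel to WN: direction (-1, -1/6); meets WT at P = (11, 0)
P = W + t·(T−W) with t = -10

t = -10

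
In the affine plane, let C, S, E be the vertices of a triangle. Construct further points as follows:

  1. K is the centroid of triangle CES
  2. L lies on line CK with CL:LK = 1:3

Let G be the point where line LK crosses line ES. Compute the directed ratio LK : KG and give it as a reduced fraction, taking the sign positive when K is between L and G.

LK:KG = 3/2

Choose coordinates C = (0, 0), S = (1, 0), E = (0, 1).
1. K is the centroid of triangle CES ⇒ K = (1/3, 1/3)
2. L lies on line CK with CL:LK = 1:3 ⇒ L = (1/12, 1/12)
line LK meets ES at G = (1/2, 1/2)
K = L + t·(G−L) with t = 3/5, so LK:KG = 3/5:2/5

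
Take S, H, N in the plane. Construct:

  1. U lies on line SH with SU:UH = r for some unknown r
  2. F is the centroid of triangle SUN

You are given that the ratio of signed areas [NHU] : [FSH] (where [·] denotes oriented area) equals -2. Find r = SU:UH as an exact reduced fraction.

r = 1/2

Set S = (0, 0), H = (1, 0), N = (0, 1); any affine frame gives the same invariant.
1. With SU:UH = r, write λ = r/(r+1) so U = S + λ·(H−S); U is affine-linear in λ
2. F is the centroid of triangle SUN ⇒ F is an affine combination of earlier points and hence also affine-linear in λ
Every point depending on U is an affine combination of U and λ-independent points, so each such coordinate is linear in λ; the λ² term in each signed area is a multiple of (H−S)×(H−S) = 0, so 2·[NHU] and 2·[FSH] are each linear in λ. Evaluating at λ=0 and λ=1:
  2·[NHU] = λ − 1,   2·[FSH] = 1/3
So [NHU]:[FSH] = (λ − 1) / (1/3). Setting this equal to -2:
  λ − 1 = -2·(1/3)  ⇒  λ = 1/3
Then r = λ/(1−λ) = (1/3)/(2/3) = 1/2. Check: with r = 1/2, U = (1/3, 0) and [NHU]:[FSH] = -2 as required.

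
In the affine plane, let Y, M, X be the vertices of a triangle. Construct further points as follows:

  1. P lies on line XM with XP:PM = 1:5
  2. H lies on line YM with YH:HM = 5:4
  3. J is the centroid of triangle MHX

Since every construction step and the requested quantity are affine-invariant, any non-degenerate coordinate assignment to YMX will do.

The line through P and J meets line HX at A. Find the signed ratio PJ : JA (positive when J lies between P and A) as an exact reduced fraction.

Assign Y = (0, 0), M = (1, 0), X = (0, 1) — the answer is frame-independent, so this choice is without loss of generality.
1. P lies on line XM with XP:PM = 1:5 ⇒ P = (1/6, 5/6)
2. H lies on line YM with YH:HM = 5:4 ⇒ H = (5/9, 0)
3. J is the centroid of triangle MHX ⇒ J = (14/27, 1/3)
line PJ meets HX at A = (-5/27, 4/3)
J = P + t·(A−P) with t = -1, so PJ:JA = -1:2

PJ:JA = -1/2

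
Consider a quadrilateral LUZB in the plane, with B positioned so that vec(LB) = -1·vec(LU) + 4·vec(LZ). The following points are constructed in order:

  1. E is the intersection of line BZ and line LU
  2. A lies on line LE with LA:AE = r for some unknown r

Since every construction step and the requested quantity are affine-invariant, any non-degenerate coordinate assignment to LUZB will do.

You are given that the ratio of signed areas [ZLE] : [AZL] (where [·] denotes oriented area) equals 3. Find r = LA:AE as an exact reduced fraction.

Assign L = (0, 0), U = (1, 0), Z = (0, 1), B = (-1, 4) — the answer is frame-independent, so this choice is without loss of generality.
1. E is the intersection of line BZ and line LU ⇒ E = (1/3, 0)
2. With LA:AE = r, write λ = r/(r+1) so A = L + λ·(E−L); A is affine-linear in λ
Every point depending on A is an affine combination of A and λ-independent points, so each such coordinate is linear in λ; the λ² term in each signed area is a multiple of (E−L)×(E−L) = 0, so 2·[ZLE] and 2·[AZL] are each linear in λ. Evaluating at λ=0 and λ=1:
  2·[ZLE] = 1/3,   2·[AZL] = 1/3·λ
So [ZLE]:[AZL] = (1/3) / (1/3·λ). Setting this equal to 3:
  1/3 = 3·(1/3·λ)  ⇒  λ = 1/3
Then r = λ/(1−λ) = (1/3)/(2/3) = 1/2. Check: with r = 1/2, A = (1/9, 0) and [ZLE]:[AZL] = 3 as required.

r = 1/2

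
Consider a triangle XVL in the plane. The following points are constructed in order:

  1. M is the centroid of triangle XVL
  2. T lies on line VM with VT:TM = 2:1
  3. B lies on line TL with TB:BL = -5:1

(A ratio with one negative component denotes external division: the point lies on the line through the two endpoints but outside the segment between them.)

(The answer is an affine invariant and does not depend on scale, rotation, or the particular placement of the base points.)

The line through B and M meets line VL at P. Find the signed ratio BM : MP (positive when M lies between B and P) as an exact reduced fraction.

Assign X = (0, 0), V = (1, 0), L = (0, 1) — the answer is frame-independent, so this choice is without loss of generality.
1. M is the centroid of triangle XVL ⇒ M = (1/3, 1/3)
2. T lies on line VM with VT:TM = 2:1 ⇒ T = (5/9, 2/9)
3. B lies on line TL with TB:BL = -5:1 ⇒ B = (-5/36, 43/36)
line BM meets VL at P = (-1/14, 15/14)
M = B + t·(P−B) with t = 7, so BM:MP = 7:-6

BM:MP = -7/6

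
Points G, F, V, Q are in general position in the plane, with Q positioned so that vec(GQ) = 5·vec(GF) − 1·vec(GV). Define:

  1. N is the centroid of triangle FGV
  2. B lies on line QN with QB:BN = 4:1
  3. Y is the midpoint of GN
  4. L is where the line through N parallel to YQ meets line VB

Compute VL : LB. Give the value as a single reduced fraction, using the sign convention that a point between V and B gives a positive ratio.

VL:LB = 85/6

Assign G = (0, 0), F = (1, 0), V = (0, 1), Q = (5, -1) — the answer is frame-independent, so this choice is without loss of generality.
1. N is the centroid of triangle FGV ⇒ N = (1/3, 1/3)
2. B lies on line QN with QB:BN = 4:1 ⇒ B = (19/15, 1/15)
3. Y is the midpoint of GN ⇒ Y = (1/6, 1/6)
4. L is where the line through N parallel to YQ meets line VB ⇒ L = (323/273, 5/39)
L = V + t·(B−V) with t = 85/91, so VL:LB = t:(1−t) = 85/91:6/91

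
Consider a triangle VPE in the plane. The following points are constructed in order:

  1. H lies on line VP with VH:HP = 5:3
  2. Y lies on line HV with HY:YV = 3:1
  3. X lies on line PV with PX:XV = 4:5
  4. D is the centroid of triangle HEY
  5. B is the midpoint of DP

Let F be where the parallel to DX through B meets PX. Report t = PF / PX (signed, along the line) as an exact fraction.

Set V = (0, 0), P = (1, 0), E = (0, 1); any affine frame gives the same invariant.
1. H lies on line VP with VH:HP = 5:3 ⇒ H = (5/8, 0)
2. Y lies on line HV with HY:YV = 3:1 ⇒ Y = (5/32, 0)
3. X lies on line PV with PX:XV = 4:5 ⇒ X = (5/9, 0)
4. D is the centroid of triangle HEY ⇒ D = (25/96, 1/3)
5. B is the midpoint of DP ⇒ B = (121/192, 1/6)
through B parallel to DX: direction (85/288, -1/3); meets PX at F = (7/9, 0)
F = P + t·(X−P) with t = 1/2

t = 1/2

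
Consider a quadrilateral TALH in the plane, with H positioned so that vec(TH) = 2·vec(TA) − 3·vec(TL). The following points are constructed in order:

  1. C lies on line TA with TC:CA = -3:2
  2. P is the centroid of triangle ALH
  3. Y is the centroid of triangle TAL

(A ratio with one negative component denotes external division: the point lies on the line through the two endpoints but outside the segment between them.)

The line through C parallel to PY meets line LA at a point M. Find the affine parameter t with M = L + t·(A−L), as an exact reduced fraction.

t = 7

Assign T = (0, 0), A = (1, 0), L = (0, 1), H = (2, -3) — the answer is frame-independent, so this choice is without loss of generality.
1. C lies on line TA with TC:CA = -3:2 ⇒ C = (3, 0)
2. P is the centroid of triangle ALH ⇒ P = (1, -2/3)
3. Y is the centroid of triangle TAL ⇒ Y = (1/3, 1/3)
through C parallel to PY: direction (-2/3, 1); meets LA at M = (7, -6)
M = L + t·(A−L) with t = 7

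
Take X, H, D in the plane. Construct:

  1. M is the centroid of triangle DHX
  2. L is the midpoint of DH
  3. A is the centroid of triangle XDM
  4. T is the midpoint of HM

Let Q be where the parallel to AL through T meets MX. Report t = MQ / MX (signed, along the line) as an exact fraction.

t = 3/4

Choose coordinates X = (0, 0), H = (1, 0), D = (0, 1).
1. M is the centroid of triangle DHX ⇒ M = (1/3, 1/3)
2. L is the midpoint of DH ⇒ L = (1/2, 1/2)
3. A is the centroid of triangle XDM ⇒ A = (1/9, 4/9)
4. T is the midpoint of HM ⇒ T = (2/3, 1/6)
through T parallel to AL: direction (7/18, 1/18); meets MX at Q = (1/12, 1/12)
Q = M + t·(X−M) with t = 3/4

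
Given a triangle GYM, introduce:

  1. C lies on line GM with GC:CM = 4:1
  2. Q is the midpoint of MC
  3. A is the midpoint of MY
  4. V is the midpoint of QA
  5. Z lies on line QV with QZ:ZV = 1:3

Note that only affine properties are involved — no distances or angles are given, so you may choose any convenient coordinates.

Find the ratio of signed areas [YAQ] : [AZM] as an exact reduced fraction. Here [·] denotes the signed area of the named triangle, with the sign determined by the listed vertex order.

[YAQ]:[AZM] = -8/7

Choose coordinates G = (0, 0), Y = (1, 0), M = (0, 1).
1. C lies on line GM with GC:CM = 4:1 ⇒ C = (0, 4/5)
2. Q is the midpoint of MC ⇒ Q = (0, 9/10)
3. A is the midpoint of MY ⇒ A = (1/2, 1/2)
4. V is the midpoint of QA ⇒ V = (1/4, 7/10)
5. Z lies on line QV with QZ:ZV = 1:3 ⇒ Z = (1/16, 17/20)
2·[YAQ] = 1/20, 2·[AZM] = -7/160
[YAQ]:[AZM] = 1/20:-7/160 = -8/7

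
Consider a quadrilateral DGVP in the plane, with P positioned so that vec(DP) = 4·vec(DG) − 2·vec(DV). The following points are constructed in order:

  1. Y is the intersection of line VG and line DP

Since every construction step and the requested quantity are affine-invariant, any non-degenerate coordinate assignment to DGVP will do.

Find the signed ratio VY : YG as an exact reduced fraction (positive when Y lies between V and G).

VY:YG = -2

Assign D = (0, 0), G = (1, 0), V = (0, 1), P = (4, -2) — the answer is frame-independent, so this choice is without loss of generality.
1. Y is the intersection of line VG and line DP ⇒ Y = (2, -1)
Y = V + t·(G−V) with t = 2, so VY:YG = t:(1−t) = 2:-1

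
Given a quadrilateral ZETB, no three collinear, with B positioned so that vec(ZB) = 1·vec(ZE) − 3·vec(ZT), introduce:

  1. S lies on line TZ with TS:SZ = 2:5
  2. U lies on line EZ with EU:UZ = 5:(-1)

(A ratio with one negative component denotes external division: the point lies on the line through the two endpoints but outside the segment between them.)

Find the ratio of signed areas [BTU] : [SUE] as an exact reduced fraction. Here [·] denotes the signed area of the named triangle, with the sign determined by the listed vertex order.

Work in coordinates with Z = (0, 0), E = (1, 0), T = (0, 1), B = (1, -3).
1. S lies on line TZ with TS:SZ = 2:5 ⇒ S = (0, 5/7)
2. U lies on line EZ with EU:UZ = 5:(-1) ⇒ U = (-1/4, 0)
2·[BTU] = 2, 2·[SUE] = 25/28
[BTU]:[SUE] = 2:25/28 = 56/25

[BTU]:[SUE] = 56/25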